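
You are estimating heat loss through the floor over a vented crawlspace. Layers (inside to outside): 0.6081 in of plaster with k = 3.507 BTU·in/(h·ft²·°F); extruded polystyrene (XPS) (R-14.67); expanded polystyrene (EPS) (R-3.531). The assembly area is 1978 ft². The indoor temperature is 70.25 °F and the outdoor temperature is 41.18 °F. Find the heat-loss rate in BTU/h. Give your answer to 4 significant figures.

3129 BTU/h

0.6081/3.507 = 0.1734
R_total = 0.1734 + 14.67 + 3.531 = 18.374 ft²·°F·h/BTU
Q = A·ΔT/R = 1978 × (70.25 − 41.18) / 18.374 = 3129.4 BTU/h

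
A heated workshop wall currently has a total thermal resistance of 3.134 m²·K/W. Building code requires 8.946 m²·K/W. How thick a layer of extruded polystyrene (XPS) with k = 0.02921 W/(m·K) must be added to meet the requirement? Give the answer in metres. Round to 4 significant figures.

ΔR = 8.946 − 3.134 = 5.812 m²·K/W
L = ΔR × k = 5.812 × 0.02921 = 0.16977 m

0.1698 m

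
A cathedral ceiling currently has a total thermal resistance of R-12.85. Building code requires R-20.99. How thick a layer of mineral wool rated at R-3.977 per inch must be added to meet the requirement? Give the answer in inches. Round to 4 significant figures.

ΔR = 20.99 − 12.85 = 8.14 ft²·°F·h/BTU
L = ΔR / (R/in) = 8.14/3.977 = 2.0468 in

2.047 in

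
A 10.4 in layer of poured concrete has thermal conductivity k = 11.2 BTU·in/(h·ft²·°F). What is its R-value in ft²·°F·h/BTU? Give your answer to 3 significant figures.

0.929 ft²·°F·h/BTU

R = L/k = 10.4/11.2 = 0.9286 ft²·°F·h/BTU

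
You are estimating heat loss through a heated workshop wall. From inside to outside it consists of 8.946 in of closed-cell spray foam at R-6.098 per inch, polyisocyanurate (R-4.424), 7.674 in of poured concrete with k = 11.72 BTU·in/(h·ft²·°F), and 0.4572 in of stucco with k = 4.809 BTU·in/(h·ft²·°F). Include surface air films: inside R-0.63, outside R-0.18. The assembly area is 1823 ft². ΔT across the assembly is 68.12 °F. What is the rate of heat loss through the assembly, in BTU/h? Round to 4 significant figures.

8.946 × 6.098 = 54.553
7.674/11.72 = 0.65478
0.4572/4.809 = 0.095072
R_total = 0.63 + 54.553 + 4.424 + 0.65478 + 0.095072 + 0.18 = 60.537 ft²·°F·h/BTU
Q = A·ΔT/R = 1823 × 68.12 / 60.537 = 2051.4 BTU/h

2051 BTU/h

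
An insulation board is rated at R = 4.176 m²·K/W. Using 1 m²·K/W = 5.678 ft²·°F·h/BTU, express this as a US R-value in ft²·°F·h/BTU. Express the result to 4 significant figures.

R_US = 4.176 × 5.678 = 23.711

23.71 ft²·°F·h/BTU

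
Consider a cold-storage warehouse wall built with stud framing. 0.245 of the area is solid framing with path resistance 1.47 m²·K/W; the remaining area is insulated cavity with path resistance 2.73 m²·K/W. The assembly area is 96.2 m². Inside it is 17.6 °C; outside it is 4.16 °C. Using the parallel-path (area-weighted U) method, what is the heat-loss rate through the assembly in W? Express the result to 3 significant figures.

U_eff = 0.755/2.73 + 0.245/1.47 = 0.2766 + 0.1667 = 0.4432
R_eff = 1/U_eff = 2.256 m²·K/W
Q = 96.2 × (17.6 − 4.16) / 2.256 = 573.1 W

573 W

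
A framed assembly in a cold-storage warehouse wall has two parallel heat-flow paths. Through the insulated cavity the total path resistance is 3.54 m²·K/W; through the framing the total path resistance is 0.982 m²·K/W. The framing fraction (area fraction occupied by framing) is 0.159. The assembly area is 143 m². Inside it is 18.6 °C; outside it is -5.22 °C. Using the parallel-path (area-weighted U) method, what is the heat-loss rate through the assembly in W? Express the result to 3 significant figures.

1360 W

U_eff = 0.841/3.54 + 0.159/0.982 = 0.2376 + 0.1619 = 0.3995
R_eff = 1/U_eff = 2.503 m²·K/W
Q = 143 × (18.6 − (-5.22)) / 2.503 = 1361 W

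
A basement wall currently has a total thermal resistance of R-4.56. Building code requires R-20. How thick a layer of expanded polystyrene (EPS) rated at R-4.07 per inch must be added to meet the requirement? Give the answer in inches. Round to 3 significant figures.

3.79 in

ΔR = 20 − 4.56 = 15.44 ft²·°F·h/BTU
L = ΔR / (R/in) = 15.44/4.07 = 3.794 in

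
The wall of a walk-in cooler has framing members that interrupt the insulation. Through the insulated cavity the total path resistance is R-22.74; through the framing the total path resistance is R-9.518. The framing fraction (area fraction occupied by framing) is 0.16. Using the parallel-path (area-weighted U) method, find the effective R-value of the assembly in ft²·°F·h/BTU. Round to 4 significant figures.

U_eff = 0.84/22.74 + 0.16/9.518 = 0.036939 + 0.01681 = 0.05375
R_eff = 1/U_eff = 18.605 ft²·°F·h/BTU

18.60 ft²·°F·h/BTU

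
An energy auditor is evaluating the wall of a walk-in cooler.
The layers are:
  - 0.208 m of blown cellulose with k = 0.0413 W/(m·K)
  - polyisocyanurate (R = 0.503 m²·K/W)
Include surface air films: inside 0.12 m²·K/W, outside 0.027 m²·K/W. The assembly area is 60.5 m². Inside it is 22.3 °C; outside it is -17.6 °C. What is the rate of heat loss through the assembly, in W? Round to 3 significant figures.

0.208/0.0413 = 5.036
R_total = 0.12 + 5.036 + 0.503 + 0.027 = 5.686 m²·K/W
Q = A·ΔT/R = 60.5 × (22.3 − (-17.6)) / 5.686 = 424.5 W

425 W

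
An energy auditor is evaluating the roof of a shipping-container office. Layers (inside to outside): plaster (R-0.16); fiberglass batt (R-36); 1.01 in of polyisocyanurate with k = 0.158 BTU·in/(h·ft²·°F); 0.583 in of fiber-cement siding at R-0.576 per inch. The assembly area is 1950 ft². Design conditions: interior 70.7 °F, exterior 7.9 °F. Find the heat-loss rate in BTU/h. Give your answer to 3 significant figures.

2860 BTU/h

1.01/0.158 = 6.392
0.583 × 0.576 = 0.3358
R_total = 0.16 + 36 + 6.392 + 0.3358 = 42.89 ft²·°F·h/BTU
Q = A·ΔT/R = 1950 × (70.7 − 7.9) / 42.89 = 2855 BTU/h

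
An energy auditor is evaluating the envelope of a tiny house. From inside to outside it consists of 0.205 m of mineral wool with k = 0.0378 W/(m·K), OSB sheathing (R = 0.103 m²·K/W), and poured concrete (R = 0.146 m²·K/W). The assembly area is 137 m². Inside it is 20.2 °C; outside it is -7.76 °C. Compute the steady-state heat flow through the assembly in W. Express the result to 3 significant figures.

675 W

0.205/0.0378 = 5.423
R_total = 5.423 + 0.103 + 0.146 = 5.672 m²·K/W
Q = A·ΔT/R = 137 × (20.2 − (-7.76)) / 5.672 = 675.3 W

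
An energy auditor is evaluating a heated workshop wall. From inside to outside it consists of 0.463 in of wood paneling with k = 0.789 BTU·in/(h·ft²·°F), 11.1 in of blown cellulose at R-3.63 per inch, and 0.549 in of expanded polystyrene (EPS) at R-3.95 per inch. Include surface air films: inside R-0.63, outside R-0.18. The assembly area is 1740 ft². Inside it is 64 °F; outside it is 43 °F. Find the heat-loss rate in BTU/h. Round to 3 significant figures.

0.463/0.789 = 0.5868
11.1 × 3.63 = 40.29
0.549 × 3.95 = 2.169
R_total = 0.63 + 0.5868 + 40.29 + 2.169 + 0.18 = 43.86 ft²·°F·h/BTU
Q = A·ΔT/R = 1740 × (64 − 43) / 43.86 = 833.1 BTU/h

833 BTU/h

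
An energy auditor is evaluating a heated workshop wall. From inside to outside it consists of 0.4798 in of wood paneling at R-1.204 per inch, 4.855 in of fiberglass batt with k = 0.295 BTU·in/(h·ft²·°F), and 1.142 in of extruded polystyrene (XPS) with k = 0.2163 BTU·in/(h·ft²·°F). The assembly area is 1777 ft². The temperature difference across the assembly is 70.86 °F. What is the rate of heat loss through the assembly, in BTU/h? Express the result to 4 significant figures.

0.4798 × 1.204 = 0.57768
4.855/0.295 = 16.458
1.142/0.2163 = 5.2797
R_total = 0.57768 + 16.458 + 5.2797 = 22.315 ft²·°F·h/BTU
Q = A·ΔT/R = 1777 × 70.86 / 22.315 = 5642.8 BTU/h

5643 BTU/h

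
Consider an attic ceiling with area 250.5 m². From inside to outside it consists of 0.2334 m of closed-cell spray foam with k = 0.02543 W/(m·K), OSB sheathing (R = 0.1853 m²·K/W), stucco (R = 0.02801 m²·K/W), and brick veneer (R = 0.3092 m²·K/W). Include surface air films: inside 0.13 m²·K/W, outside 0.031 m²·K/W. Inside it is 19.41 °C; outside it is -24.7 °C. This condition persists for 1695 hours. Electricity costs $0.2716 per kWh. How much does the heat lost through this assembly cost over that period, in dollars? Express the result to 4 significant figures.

0.2334/0.02543 = 9.1781
R_total = 0.13 + 9.1781 + 0.1853 + 0.02801 + 0.3092 + 0.031 = 9.8616 m²·K/W
Q = 250.5 × (19.41 − (-24.7)) / 9.8616 = 1120.5 W
E = 1120.5 W × 1695 h / 1000 = 1899.2 kWh
Cost = 1899.2 × 0.2716 = $515.82

515.8 dollars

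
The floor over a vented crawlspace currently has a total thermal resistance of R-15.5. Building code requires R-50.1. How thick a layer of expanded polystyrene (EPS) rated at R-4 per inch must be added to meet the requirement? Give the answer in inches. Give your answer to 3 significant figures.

ΔR = 50.1 − 15.5 = 34.6 ft²·°F·h/BTU
L = ΔR / (R/in) = 34.6/4 = 8.65 in

8.65 in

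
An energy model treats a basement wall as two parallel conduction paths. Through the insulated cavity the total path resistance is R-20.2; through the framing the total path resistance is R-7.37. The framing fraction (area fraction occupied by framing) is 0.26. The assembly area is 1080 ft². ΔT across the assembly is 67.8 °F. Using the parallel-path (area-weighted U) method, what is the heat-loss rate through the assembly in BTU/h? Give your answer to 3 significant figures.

5270 BTU/h

U_eff = 0.74/20.2 + 0.26/7.37 = 0.03663 + 0.03528 = 0.07191
R_eff = 1/U_eff = 13.91 ft²·°F·h/BTU
Q = 1080 × 67.8 / 13.91 = 5266 BTU/h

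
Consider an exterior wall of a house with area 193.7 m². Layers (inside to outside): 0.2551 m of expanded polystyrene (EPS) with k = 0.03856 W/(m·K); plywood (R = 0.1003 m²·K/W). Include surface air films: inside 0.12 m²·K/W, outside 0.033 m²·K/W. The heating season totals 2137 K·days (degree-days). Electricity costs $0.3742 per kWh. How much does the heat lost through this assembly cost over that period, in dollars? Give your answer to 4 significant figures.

0.2551/0.03856 = 6.6157
R_total = 0.12 + 6.6157 + 0.1003 + 0.033 = 6.869 m²·K/W
E = A × HDD × 24 / R / 1000 = 193.7 × 2137 × 24 / 6.869 / 1000 = 1446.3 kWh
Cost = 1446.3 × 0.3742 = $541.2

541.2 dollars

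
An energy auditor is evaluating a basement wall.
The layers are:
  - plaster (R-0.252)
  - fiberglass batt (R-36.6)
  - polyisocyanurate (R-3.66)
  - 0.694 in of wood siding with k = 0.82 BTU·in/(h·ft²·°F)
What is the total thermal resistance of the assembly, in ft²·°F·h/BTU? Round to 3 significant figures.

0.694/0.82 = 0.8463
R_total = 0.252 + 36.6 + 3.66 + 0.8463 = 41.36 ft²·°F·h/BTU

41.4 ft²·°F·h/BTU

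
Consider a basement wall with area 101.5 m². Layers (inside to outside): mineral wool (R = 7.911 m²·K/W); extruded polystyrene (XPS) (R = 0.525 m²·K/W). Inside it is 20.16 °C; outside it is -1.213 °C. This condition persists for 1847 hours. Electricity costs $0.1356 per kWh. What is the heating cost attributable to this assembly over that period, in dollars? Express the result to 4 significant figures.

R_total = 7.911 + 0.525 = 8.436 m²·K/W
Q = 101.5 × (20.16 − (-1.213)) / 8.436 = 257.15 W
E = 257.15 W × 1847 h / 1000 = 474.97 kWh
Cost = 474.97 × 0.1356 = $64.405

64.41 dollars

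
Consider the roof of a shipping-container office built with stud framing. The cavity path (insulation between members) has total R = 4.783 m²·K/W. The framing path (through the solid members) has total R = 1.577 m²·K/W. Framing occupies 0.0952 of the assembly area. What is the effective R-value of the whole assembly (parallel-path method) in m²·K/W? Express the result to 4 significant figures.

4.007 m²·K/W

U_eff = 0.9048/4.783 + 0.0952/1.577 = 0.18917 + 0.060368 = 0.24954
R_eff = 1/U_eff = 4.0074 m²·K/W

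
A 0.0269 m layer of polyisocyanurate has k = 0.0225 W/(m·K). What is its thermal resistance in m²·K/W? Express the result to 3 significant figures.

R = L/k = 0.0269/0.0225 = 1.196 m²·K/W

1.20 m²·K/W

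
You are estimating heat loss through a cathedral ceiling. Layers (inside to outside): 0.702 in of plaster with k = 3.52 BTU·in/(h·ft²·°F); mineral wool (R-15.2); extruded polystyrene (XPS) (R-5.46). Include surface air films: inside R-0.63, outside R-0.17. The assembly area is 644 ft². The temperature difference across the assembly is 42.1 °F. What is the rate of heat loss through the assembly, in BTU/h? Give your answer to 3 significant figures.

1250 BTU/h

0.702/3.52 = 0.1994
R_total = 0.63 + 0.1994 + 15.2 + 5.46 + 0.17 = 21.66 ft²·°F·h/BTU
Q = A·ΔT/R = 644 × 42.1 / 21.66 = 1252 BTU/h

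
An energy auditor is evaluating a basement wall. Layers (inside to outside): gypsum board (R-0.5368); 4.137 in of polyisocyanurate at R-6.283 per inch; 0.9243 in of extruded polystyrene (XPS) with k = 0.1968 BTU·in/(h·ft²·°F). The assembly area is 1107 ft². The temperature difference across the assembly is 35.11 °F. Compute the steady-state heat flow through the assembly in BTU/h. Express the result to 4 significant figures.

4.137 × 6.283 = 25.993
0.9243/0.1968 = 4.6966
R_total = 0.5368 + 25.993 + 4.6966 = 31.226 ft²·°F·h/BTU
Q = A·ΔT/R = 1107 × 35.11 / 31.226 = 1244.7 BTU/h

1245 BTU/h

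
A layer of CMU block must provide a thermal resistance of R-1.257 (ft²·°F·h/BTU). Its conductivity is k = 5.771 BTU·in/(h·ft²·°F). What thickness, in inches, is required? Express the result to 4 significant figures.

7.254 in

L = R × k = 1.257 × 5.771 = 7.2541 in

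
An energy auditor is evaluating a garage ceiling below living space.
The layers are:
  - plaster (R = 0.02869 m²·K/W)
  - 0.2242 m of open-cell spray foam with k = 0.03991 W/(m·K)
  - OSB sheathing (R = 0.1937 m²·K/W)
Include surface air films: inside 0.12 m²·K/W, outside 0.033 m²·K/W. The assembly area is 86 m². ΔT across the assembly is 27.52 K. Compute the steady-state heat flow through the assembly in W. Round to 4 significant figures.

0.2242/0.03991 = 5.6176
R_total = 0.12 + 0.02869 + 5.6176 + 0.1937 + 0.033 = 5.993 m²·K/W
Q = A·ΔT/R = 86 × 27.52 / 5.993 = 394.91 W

394.9 W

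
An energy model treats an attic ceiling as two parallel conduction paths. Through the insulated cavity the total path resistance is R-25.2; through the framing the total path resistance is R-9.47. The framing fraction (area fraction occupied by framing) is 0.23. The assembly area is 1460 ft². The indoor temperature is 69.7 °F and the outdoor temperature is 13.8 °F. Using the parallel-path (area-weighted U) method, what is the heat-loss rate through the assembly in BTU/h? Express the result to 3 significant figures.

4480 BTU/h

U_eff = 0.77/25.2 + 0.23/9.47 = 0.03056 + 0.02429 = 0.05484
R_eff = 1/U_eff = 18.23 ft²·°F·h/BTU
Q = 1460 × (69.7 − 13.8) / 18.23 = 4476 BTU/h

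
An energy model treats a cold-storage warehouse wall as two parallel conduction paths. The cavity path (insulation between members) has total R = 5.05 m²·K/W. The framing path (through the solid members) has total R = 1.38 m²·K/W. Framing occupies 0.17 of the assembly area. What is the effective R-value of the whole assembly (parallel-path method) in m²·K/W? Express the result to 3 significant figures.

U_eff = 0.83/5.05 + 0.17/1.38 = 0.1644 + 0.1232 = 0.2875
R_eff = 1/U_eff = 3.478 m²·K/W

3.48 m²·K/W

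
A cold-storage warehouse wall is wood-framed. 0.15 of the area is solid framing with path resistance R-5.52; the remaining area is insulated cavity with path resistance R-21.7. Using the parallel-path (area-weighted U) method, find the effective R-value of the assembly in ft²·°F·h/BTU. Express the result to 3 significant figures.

15.1 ft²·°F·h/BTU

U_eff = 0.85/21.7 + 0.15/5.52 = 0.03917 + 0.02717 = 0.06634
R_eff = 1/U_eff = 15.07 ft²·°F·h/BTU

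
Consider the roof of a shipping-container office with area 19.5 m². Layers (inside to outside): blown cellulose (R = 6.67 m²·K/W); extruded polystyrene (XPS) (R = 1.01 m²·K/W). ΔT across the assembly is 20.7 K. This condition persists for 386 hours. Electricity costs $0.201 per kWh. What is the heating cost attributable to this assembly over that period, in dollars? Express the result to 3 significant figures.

4.08 dollars

R_total = 6.67 + 1.01 = 7.68 m²·K/W
Q = 19.5 × 20.7 / 7.68 = 52.56 W
E = 52.56 W × 386 h / 1000 = 20.29 kWh
Cost = 20.29 × 0.201 = $4.078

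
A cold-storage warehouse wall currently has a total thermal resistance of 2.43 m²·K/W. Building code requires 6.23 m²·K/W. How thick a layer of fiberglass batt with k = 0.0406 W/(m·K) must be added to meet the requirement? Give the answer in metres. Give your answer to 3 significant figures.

0.154 m

ΔR = 6.23 − 2.43 = 3.8 m²·K/W
L = ΔR × k = 3.8 × 0.0406 = 0.1543 m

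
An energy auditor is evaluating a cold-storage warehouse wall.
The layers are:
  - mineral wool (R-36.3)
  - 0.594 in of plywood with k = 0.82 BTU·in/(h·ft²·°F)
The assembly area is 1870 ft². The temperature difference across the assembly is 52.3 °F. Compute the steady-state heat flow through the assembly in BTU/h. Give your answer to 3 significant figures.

2640 BTU/h

0.594/0.82 = 0.7244
R_total = 36.3 + 0.7244 = 37.02 ft²·°F·h/BTU
Q = A·ΔT/R = 1870 × 52.3 / 37.02 = 2642 BTU/h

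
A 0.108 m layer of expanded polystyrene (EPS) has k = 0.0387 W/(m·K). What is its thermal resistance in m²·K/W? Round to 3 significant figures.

R = L/k = 0.108/0.0387 = 2.791 m²·K/W

2.79 m²·K/W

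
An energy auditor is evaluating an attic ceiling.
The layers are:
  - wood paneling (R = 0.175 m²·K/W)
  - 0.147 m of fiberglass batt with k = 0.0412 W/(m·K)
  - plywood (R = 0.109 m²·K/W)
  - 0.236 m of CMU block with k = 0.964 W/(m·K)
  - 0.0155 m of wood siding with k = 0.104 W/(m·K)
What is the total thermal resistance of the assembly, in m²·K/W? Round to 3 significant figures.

0.147/0.0412 = 3.568
0.236/0.964 = 0.2448
0.0155/0.104 = 0.149
R_total = 0.175 + 3.568 + 0.109 + 0.2448 + 0.149 = 4.246 m²·K/W

4.25 m²·K/W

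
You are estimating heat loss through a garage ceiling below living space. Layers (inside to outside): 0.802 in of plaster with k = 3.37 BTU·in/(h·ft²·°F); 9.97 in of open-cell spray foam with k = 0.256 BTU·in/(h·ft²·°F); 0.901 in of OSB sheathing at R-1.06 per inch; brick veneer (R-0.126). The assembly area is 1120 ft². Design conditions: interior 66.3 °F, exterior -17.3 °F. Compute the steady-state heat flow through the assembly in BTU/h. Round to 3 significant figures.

2330 BTU/h

0.802/3.37 = 0.238
9.97/0.256 = 38.95
0.901 × 1.06 = 0.9551
R_total = 0.238 + 38.95 + 0.9551 + 0.126 = 40.26 ft²·°F·h/BTU
Q = A·ΔT/R = 1120 × (66.3 − (-17.3)) / 40.26 = 2325 BTU/h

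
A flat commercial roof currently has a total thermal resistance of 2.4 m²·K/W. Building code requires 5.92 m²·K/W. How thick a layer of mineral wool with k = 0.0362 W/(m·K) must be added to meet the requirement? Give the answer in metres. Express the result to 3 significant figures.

0.127 m

ΔR = 5.92 − 2.4 = 3.52 m²·K/W
L = ΔR × k = 3.52 × 0.0362 = 0.1274 m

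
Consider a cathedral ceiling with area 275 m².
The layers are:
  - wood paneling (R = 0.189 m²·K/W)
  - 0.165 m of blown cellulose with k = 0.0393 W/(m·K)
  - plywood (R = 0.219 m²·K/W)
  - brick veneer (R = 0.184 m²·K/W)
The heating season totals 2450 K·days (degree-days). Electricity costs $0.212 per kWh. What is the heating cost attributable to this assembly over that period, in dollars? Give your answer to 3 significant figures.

716 dollars

0.165/0.0393 = 4.198
R_total = 0.189 + 4.198 + 0.219 + 0.184 = 4.79 m²·K/W
E = A × HDD × 24 / R / 1000 = 275 × 2450 × 24 / 4.79 / 1000 = 3375 kWh
Cost = 3375 × 0.212 = $715.6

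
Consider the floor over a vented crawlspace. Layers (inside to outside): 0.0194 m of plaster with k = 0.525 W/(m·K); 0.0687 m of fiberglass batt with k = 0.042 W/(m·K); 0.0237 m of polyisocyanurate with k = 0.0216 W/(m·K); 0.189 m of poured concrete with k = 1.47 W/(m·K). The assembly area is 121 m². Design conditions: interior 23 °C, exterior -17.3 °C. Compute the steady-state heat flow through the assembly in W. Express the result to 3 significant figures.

1680 W

0.0194/0.525 = 0.03695
0.0687/0.042 = 1.636
0.0237/0.0216 = 1.097
0.189/1.47 = 0.1286
R_total = 0.03695 + 1.636 + 1.097 + 0.1286 = 2.898 m²·K/W
Q = A·ΔT/R = 121 × (23 − (-17.3)) / 2.898 = 1682 W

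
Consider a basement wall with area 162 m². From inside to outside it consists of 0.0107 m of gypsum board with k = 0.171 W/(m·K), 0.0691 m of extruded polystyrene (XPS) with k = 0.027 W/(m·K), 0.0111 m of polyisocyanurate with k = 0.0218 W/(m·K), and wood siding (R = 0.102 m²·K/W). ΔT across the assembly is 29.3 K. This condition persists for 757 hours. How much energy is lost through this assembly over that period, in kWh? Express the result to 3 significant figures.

0.0107/0.171 = 0.06257
0.0691/0.027 = 2.559
0.0111/0.0218 = 0.5092
R_total = 0.06257 + 2.559 + 0.5092 + 0.102 = 3.233 m²·K/W
Q = 162 × 29.3 / 3.233 = 1468 W
E = 1468 W × 757 h / 1000 = 1111 kWh

1110 kWh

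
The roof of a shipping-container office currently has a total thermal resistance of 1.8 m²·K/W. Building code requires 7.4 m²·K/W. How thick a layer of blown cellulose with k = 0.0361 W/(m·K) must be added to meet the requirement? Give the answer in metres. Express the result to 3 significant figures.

ΔR = 7.4 − 1.8 = 5.6 m²·K/W
L = ΔR × k = 5.6 × 0.0361 = 0.2022 m

0.202 m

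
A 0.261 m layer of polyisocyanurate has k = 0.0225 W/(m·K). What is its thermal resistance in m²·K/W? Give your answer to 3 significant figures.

R = L/k = 0.261/0.0225 = 11.6 m²·K/W

11.6 m²·K/W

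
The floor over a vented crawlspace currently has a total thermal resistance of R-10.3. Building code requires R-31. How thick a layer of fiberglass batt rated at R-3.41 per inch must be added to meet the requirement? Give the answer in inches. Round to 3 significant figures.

6.07 in

ΔR = 31 − 10.3 = 20.7 ft²·°F·h/BTU
L = ΔR / (R/in) = 20.7/3.41 = 6.07 in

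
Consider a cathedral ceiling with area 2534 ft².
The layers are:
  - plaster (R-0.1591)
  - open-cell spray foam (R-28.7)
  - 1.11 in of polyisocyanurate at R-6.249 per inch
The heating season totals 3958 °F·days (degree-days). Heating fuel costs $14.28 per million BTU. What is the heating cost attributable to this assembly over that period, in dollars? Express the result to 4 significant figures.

1.11 × 6.249 = 6.9364
R_total = 0.1591 + 28.7 + 6.9364 = 35.795 ft²·°F·h/BTU
E = A × HDD × 24 / R = 2534 × 3958 × 24 / 35.795 = 6724600 BTU
Cost = 6724600/10⁶ × 14.28 = $96.027

96.03 dollars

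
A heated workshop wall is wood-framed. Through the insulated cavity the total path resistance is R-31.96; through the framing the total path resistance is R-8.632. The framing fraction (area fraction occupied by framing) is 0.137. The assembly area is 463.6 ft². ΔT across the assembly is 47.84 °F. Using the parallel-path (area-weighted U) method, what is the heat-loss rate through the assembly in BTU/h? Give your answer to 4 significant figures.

950.9 BTU/h

U_eff = 0.863/31.96 + 0.137/8.632 = 0.027003 + 0.015871 = 0.042874
R_eff = 1/U_eff = 23.324 ft²·°F·h/BTU
Q = 463.6 × 47.84 / 23.324 = 950.88 BTU/h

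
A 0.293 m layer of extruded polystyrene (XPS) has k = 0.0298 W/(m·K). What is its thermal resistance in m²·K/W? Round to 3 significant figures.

R = L/k = 0.293/0.0298 = 9.832 m²·K/W

9.83 m²·K/W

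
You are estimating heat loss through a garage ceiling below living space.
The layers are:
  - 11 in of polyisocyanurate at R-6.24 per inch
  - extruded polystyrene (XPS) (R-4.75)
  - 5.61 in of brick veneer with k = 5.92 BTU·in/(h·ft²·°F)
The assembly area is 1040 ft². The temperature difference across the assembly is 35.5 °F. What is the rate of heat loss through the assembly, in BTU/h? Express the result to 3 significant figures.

497 BTU/h

11 × 6.24 = 68.64
5.61/5.92 = 0.9476
R_total = 68.64 + 4.75 + 0.9476 = 74.34 ft²·°F·h/BTU
Q = A·ΔT/R = 1040 × 35.5 / 74.34 = 496.7 BTU/h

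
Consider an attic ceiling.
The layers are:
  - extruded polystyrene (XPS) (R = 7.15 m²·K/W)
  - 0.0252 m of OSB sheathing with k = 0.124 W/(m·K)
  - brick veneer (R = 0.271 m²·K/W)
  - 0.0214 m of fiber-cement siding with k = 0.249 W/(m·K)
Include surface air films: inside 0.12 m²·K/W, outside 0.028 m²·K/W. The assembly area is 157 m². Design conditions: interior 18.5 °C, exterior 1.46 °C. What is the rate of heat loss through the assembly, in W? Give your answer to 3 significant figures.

0.0252/0.124 = 0.2032
0.0214/0.249 = 0.08594
R_total = 0.12 + 7.15 + 0.2032 + 0.271 + 0.08594 + 0.028 = 7.858 m²·K/W
Q = A·ΔT/R = 157 × (18.5 − 1.46) / 7.858 = 340.4 W

340 W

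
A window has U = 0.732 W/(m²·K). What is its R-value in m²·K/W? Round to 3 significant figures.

1.37 m²·K/W

R = 1/U = 1/0.732 = 1.366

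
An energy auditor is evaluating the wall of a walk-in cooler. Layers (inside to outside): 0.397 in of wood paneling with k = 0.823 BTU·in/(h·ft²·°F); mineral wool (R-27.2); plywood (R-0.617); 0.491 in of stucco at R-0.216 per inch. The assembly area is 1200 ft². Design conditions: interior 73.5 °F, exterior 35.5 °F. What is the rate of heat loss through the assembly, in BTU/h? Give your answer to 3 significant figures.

1610 BTU/h

0.397/0.823 = 0.4824
0.491 × 0.216 = 0.1061
R_total = 0.4824 + 27.2 + 0.617 + 0.1061 = 28.41 ft²·°F·h/BTU
Q = A·ΔT/R = 1200 × (73.5 − 35.5) / 28.41 = 1605 BTU/h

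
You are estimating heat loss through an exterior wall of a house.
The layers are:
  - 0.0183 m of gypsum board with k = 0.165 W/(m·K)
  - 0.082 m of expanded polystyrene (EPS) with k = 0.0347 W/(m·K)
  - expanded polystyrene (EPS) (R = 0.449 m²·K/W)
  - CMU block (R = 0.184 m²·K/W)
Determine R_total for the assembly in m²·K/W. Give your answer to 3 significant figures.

0.0183/0.165 = 0.1109
0.082/0.0347 = 2.363
R_total = 0.1109 + 2.363 + 0.449 + 0.184 = 3.107 m²·K/W

3.11 m²·K/W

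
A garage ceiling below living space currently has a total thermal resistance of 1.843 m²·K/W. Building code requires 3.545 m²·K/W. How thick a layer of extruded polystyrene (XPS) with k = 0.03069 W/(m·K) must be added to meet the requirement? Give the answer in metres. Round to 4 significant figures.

0.05223 m

ΔR = 3.545 − 1.843 = 1.702 m²·K/W
L = ΔR × k = 1.702 × 0.03069 = 0.052234 m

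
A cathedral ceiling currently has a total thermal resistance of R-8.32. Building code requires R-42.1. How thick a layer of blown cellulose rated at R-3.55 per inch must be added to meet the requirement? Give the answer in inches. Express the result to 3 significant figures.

ΔR = 42.1 − 8.32 = 33.78 ft²·°F·h/BTU
L = ΔR / (R/in) = 33.78/3.55 = 9.515 in

9.52 in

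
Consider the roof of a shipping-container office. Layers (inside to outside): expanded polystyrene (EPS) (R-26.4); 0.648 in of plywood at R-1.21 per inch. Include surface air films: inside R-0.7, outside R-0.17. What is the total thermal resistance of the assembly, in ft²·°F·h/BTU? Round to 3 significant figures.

0.648 × 1.21 = 0.7841
R_total = 0.7 + 26.4 + 0.7841 + 0.17 = 28.05 ft²·°F·h/BTU

28.1 ft²·°F·h/BTU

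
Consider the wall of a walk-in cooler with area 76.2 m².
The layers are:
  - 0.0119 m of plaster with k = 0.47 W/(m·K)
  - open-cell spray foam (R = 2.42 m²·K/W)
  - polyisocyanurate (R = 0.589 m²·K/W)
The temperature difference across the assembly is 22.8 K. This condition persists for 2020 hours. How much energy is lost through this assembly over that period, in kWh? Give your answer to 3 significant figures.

0.0119/0.47 = 0.02532
R_total = 0.02532 + 2.42 + 0.589 = 3.034 m²·K/W
Q = 76.2 × 22.8 / 3.034 = 572.6 W
E = 572.6 W × 2020 h / 1000 = 1157 kWh

1160 kWh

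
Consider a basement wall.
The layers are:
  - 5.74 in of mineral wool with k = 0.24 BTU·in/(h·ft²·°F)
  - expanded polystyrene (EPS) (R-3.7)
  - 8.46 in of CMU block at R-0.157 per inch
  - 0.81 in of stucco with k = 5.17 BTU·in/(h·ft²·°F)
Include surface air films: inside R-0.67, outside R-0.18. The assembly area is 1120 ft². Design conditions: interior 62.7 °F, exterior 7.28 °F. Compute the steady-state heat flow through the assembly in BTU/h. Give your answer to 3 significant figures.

5.74/0.24 = 23.92
8.46 × 0.157 = 1.328
0.81/5.17 = 0.1567
R_total = 0.67 + 23.92 + 3.7 + 1.328 + 0.1567 + 0.18 = 29.95 ft²·°F·h/BTU
Q = A·ΔT/R = 1120 × (62.7 − 7.28) / 29.95 = 2072 BTU/h

2070 BTU/h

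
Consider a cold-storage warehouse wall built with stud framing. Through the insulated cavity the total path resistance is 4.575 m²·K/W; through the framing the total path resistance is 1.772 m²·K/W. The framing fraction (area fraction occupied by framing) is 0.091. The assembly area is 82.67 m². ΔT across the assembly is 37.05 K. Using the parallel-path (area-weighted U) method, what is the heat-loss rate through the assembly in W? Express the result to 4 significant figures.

765.9 W

U_eff = 0.909/4.575 + 0.091/1.772 = 0.19869 + 0.051354 = 0.25004
R_eff = 1/U_eff = 3.9993 m²·K/W
Q = 82.67 × 37.05 / 3.9993 = 765.86 W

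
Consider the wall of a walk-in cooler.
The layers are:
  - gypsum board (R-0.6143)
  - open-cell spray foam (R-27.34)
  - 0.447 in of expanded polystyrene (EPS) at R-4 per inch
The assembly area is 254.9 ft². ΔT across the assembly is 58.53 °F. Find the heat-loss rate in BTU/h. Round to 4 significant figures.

501.6 BTU/h

0.447 × 4 = 1.788
R_total = 0.6143 + 27.34 + 1.788 = 29.742 ft²·°F·h/BTU
Q = A·ΔT/R = 254.9 × 58.53 / 29.742 = 501.62 BTU/h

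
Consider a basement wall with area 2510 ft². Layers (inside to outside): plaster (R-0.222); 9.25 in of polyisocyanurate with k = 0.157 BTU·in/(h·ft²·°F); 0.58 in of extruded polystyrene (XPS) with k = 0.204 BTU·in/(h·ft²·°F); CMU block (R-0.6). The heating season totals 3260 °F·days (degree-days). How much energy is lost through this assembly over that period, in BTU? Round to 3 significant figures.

3140000 BTU

9.25/0.157 = 58.92
0.58/0.204 = 2.843
R_total = 0.222 + 58.92 + 2.843 + 0.6 = 62.58 ft²·°F·h/BTU
E = A × HDD × 24 / R = 2510 × 3260 × 24 / 62.58 = 3138000 BTU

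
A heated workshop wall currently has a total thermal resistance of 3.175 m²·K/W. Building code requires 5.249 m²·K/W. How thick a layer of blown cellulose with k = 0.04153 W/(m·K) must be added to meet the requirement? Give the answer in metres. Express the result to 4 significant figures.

ΔR = 5.249 − 3.175 = 2.074 m²·K/W
L = ΔR × k = 2.074 × 0.04153 = 0.086133 m

0.08613 m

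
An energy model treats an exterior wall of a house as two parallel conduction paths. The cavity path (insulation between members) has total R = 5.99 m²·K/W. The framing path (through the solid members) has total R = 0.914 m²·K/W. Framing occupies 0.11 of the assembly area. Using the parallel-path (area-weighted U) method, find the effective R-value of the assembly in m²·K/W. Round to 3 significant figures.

U_eff = 0.89/5.99 + 0.11/0.914 = 0.1486 + 0.1204 = 0.2689
R_eff = 1/U_eff = 3.718 m²·K/W

3.72 m²·K/W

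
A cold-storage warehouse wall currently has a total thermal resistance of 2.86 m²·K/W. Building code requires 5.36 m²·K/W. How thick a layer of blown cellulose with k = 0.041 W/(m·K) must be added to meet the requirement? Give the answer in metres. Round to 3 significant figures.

ΔR = 5.36 − 2.86 = 2.5 m²·K/W
L = ΔR × k = 2.5 × 0.041 = 0.1025 m

0.103 m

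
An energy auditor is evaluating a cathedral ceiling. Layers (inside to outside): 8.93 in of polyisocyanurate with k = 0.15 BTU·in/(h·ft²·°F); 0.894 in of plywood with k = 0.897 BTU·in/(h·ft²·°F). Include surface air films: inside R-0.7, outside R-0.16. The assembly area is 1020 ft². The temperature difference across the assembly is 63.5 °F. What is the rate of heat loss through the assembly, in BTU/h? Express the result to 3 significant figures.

1060 BTU/h

8.93/0.15 = 59.53
0.894/0.897 = 0.9967
R_total = 0.7 + 59.53 + 0.9967 + 0.16 = 61.39 ft²·°F·h/BTU
Q = A·ΔT/R = 1020 × 63.5 / 61.39 = 1055 BTU/h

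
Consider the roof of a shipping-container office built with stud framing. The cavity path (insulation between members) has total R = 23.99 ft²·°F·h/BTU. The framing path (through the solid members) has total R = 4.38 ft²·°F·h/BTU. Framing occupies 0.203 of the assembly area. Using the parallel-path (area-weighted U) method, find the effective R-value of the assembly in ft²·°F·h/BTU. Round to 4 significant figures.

12.57 ft²·°F·h/BTU

U_eff = 0.797/23.99 + 0.203/4.38 = 0.033222 + 0.046347 = 0.079569
R_eff = 1/U_eff = 12.568 ft²·°F·h/BTU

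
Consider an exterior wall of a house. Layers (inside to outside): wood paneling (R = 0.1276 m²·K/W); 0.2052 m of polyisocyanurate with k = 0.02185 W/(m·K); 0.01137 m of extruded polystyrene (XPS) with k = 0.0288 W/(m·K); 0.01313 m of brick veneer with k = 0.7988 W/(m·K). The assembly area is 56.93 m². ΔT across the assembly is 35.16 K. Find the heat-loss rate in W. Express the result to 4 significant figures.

201.6 W

0.2052/0.02185 = 9.3913
0.01137/0.0288 = 0.39479
0.01313/0.7988 = 0.016437
R_total = 0.1276 + 9.3913 + 0.39479 + 0.016437 = 9.9301 m²·K/W
Q = A·ΔT/R = 56.93 × 35.16 / 9.9301 = 201.57 W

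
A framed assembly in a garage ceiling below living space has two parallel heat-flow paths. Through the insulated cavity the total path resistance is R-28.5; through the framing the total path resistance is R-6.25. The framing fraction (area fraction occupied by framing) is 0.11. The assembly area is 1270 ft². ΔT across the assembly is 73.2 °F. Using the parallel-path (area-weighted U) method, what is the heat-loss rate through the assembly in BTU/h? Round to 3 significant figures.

U_eff = 0.89/28.5 + 0.11/6.25 = 0.03123 + 0.0176 = 0.04883
R_eff = 1/U_eff = 20.48 ft²·°F·h/BTU
Q = 1270 × 73.2 / 20.48 = 4539 BTU/h

4540 BTU/h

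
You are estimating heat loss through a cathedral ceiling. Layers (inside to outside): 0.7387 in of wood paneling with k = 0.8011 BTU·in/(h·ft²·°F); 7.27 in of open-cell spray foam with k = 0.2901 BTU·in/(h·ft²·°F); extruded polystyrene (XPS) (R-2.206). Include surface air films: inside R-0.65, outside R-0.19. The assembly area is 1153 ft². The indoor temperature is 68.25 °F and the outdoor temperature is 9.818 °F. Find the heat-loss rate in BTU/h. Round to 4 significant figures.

0.7387/0.8011 = 0.92211
7.27/0.2901 = 25.06
R_total = 0.65 + 0.92211 + 25.06 + 2.206 + 0.19 = 29.028 ft²·°F·h/BTU
Q = A·ΔT/R = 1153 × (68.25 − 9.818) / 29.028 = 2320.9 BTU/h

2321 BTU/h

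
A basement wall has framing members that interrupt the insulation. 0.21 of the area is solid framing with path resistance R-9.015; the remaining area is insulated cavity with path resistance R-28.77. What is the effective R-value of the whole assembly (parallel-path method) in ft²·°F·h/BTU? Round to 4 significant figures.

U_eff = 0.79/28.77 + 0.21/9.015 = 0.027459 + 0.023295 = 0.050754
R_eff = 1/U_eff = 19.703 ft²·°F·h/BTU

19.70 ft²·°F·h/BTU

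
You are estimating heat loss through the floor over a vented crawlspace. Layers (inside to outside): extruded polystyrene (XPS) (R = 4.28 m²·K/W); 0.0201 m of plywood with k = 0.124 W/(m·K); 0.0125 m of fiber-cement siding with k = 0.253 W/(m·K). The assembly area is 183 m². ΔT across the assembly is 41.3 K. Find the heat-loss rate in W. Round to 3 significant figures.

1680 W

0.0201/0.124 = 0.1621
0.0125/0.253 = 0.04941
R_total = 4.28 + 0.1621 + 0.04941 = 4.492 m²·K/W
Q = A·ΔT/R = 183 × 41.3 / 4.492 = 1683 W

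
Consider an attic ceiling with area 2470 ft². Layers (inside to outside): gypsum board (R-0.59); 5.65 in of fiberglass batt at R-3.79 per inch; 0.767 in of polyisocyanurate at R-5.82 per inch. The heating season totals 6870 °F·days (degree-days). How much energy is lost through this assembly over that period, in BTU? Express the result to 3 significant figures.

15400000 BTU

5.65 × 3.79 = 21.41
0.767 × 5.82 = 4.464
R_total = 0.59 + 21.41 + 4.464 = 26.47 ft²·°F·h/BTU
E = A × HDD × 24 / R = 2470 × 6870 × 24 / 26.47 = 15390000 BTU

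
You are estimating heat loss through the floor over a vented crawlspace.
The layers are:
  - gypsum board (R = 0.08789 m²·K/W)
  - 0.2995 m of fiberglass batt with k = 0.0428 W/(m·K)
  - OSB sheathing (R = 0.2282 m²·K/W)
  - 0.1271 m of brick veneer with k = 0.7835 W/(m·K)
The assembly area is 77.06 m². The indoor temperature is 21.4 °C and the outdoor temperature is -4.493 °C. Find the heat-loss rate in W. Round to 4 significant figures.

266.9 W

0.2995/0.0428 = 6.9977
0.1271/0.7835 = 0.16222
R_total = 0.08789 + 6.9977 + 0.2282 + 0.16222 = 7.476 m²·K/W
Q = A·ΔT/R = 77.06 × (21.4 − (-4.493)) / 7.476 = 266.9 W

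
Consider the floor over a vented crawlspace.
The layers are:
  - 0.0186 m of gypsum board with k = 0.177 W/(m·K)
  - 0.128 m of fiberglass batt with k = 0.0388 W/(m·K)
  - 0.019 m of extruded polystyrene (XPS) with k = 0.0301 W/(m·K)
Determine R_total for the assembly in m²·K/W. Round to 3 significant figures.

4.04 m²·K/W

0.0186/0.177 = 0.1051
0.128/0.0388 = 3.299
0.019/0.0301 = 0.6312
R_total = 0.1051 + 3.299 + 0.6312 = 4.035 m²·K/W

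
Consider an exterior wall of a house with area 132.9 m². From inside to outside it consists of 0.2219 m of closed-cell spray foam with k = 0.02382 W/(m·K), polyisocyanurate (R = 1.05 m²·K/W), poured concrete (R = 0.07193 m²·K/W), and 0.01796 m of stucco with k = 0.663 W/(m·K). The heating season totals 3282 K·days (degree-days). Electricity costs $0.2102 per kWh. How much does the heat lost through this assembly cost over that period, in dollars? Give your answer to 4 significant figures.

0.2219/0.02382 = 9.3157
0.01796/0.663 = 0.027089
R_total = 9.3157 + 1.05 + 0.07193 + 0.027089 = 10.465 m²·K/W
E = A × HDD × 24 / R / 1000 = 132.9 × 3282 × 24 / 10.465 / 1000 = 1000.3 kWh
Cost = 1000.3 × 0.2102 = $210.27

210.3 dollars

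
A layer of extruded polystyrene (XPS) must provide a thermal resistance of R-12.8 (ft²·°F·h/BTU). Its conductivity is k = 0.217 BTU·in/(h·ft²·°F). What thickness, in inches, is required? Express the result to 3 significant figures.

L = R × k = 12.8 × 0.217 = 2.778 in

2.78 in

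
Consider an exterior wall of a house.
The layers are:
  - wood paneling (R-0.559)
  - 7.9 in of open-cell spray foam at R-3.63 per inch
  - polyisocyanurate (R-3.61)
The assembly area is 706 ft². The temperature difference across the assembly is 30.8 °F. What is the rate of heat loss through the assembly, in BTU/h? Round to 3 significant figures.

662 BTU/h

7.9 × 3.63 = 28.68
R_total = 0.559 + 28.68 + 3.61 = 32.85 ft²·°F·h/BTU
Q = A·ΔT/R = 706 × 30.8 / 32.85 = 662 BTU/h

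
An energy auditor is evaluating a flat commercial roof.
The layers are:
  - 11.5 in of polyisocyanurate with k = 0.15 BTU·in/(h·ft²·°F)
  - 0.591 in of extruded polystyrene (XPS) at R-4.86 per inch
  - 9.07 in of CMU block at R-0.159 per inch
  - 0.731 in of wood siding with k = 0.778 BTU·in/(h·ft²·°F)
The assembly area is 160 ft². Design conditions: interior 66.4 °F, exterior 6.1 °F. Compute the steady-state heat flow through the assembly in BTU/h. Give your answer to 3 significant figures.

11.5/0.15 = 76.67
0.591 × 4.86 = 2.872
9.07 × 0.159 = 1.442
0.731/0.778 = 0.9396
R_total = 76.67 + 2.872 + 1.442 + 0.9396 = 81.92 ft²·°F·h/BTU
Q = A·ΔT/R = 160 × (66.4 − 6.1) / 81.92 = 117.8 BTU/h

118 BTU/h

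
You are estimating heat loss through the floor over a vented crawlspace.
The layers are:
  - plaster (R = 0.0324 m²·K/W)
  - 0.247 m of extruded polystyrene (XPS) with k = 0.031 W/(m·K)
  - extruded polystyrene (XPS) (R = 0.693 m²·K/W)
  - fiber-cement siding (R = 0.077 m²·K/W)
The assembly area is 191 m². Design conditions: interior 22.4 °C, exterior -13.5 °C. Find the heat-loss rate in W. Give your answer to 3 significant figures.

782 W

0.247/0.031 = 7.968
R_total = 0.0324 + 7.968 + 0.693 + 0.077 = 8.77 m²·K/W
Q = A·ΔT/R = 191 × (22.4 − (-13.5)) / 8.77 = 781.8 W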